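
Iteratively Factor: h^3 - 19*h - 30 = (h - 5)*(h^2 + 5*h + 6) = (h - 5)*(h + 3)*(h + 2)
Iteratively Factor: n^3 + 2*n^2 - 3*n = (n - 1)*(n^2 + 3*n) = (n - 1)*(n + 3)*(n)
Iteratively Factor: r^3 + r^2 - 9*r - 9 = (r + 1)*(r^2 - 9) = (r + 1)*(r + 3)*(r - 3)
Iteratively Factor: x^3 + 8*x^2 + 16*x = (x + 4)*(x^2 + 4*x) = (x + 4)^2*(x)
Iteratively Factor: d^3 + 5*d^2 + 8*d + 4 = (d + 2)*(d^2 + 3*d + 2) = (d + 1)*(d + 2)*(d + 2)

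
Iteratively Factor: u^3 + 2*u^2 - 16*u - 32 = (u + 4)*(u^2 - 2*u - 8) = (u + 2)*(u + 4)*(u - 4)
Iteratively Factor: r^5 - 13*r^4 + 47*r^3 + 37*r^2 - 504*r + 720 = (r - 4)*(r^4 - 9*r^3 + 11*r^2 + 81*r - 180) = (r - 4)*(r - 3)*(r^3 - 6*r^2 - 7*r + 60) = (r - 4)^2*(r - 3)*(r^2 - 2*r - 15) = (r - 4)^2*(r - 3)*(r + 3)*(r - 5)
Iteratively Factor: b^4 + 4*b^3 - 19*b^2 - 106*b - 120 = (b + 2)*(b^3 + 2*b^2 - 23*b - 60) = (b + 2)*(b + 3)*(b^2 - b - 20) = (b - 5)*(b + 2)*(b + 3)*(b + 4)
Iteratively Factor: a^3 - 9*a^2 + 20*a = (a)*(a^2 - 9*a + 20) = a*(a - 5)*(a - 4)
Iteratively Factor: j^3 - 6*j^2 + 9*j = (j - 3)*(j^2 - 3*j) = j*(j - 3)*(j - 3)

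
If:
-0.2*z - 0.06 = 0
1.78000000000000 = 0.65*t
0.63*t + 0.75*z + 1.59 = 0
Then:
No Solution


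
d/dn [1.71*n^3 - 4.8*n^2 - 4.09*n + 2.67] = 5.13*n^2 - 9.6*n - 4.09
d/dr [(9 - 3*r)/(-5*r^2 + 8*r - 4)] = 15*(-r^2 + 6*r - 4)/(25*r^4 - 80*r^3 + 104*r^2 - 64*r + 16)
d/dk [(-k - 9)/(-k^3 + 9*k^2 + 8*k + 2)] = (k^3 - 9*k^2 - 8*k + (k + 9)*(-3*k^2 + 18*k + 8) - 2)/(-k^3 + 9*k^2 + 8*k + 2)^2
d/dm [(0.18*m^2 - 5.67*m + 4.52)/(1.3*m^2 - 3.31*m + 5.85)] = (6.7752*m^2 - 9.646*m - 18.2083)/(1.69*m^4 - 8.606*m^3 + 26.1661*m^2 - 38.727*m + 34.2225)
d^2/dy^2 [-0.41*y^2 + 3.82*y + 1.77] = -0.820000000000000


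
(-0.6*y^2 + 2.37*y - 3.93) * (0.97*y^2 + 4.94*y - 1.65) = -0.582*y^4 - 0.6651*y^3 + 8.8857*y^2 - 23.3247*y + 6.4845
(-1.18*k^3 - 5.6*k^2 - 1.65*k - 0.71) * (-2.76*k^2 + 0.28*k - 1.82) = 3.2568*k^5 + 15.1256*k^4 + 5.1336*k^3 + 11.6896*k^2 + 2.8042*k + 1.2922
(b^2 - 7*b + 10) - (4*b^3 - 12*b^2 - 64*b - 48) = -4*b^3 + 13*b^2 + 57*b + 58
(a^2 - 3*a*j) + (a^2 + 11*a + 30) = 2*a^2 - 3*a*j + 11*a + 30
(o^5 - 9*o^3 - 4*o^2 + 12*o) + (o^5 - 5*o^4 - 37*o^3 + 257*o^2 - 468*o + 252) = 2*o^5 - 5*o^4 - 46*o^3 + 253*o^2 - 456*o + 252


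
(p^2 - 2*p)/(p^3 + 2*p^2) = (p - 2)/(p*(p + 2))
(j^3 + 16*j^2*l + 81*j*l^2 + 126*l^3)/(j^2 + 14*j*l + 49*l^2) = (j^2 + 9*j*l + 18*l^2)/(j + 7*l)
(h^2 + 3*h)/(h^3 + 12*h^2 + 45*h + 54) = h/(h^2 + 9*h + 18)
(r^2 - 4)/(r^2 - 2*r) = (r + 2)/r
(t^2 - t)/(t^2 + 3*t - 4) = t/(t + 4)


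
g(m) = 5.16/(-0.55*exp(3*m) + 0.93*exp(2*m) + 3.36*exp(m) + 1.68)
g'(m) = 5.16*(1.65*exp(3*m) - 1.86*exp(2*m) - 3.36*exp(m))/(-0.55*exp(3*m) + 0.93*exp(2*m) + 3.36*exp(m) + 1.68)^2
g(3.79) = -0.00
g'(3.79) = 0.00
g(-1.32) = 1.96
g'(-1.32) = -0.74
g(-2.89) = 2.76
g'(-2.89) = -0.28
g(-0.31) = 1.17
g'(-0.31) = -0.74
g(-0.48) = 1.29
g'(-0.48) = -0.78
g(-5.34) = 3.04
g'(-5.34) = -0.03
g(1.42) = -0.69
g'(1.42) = 6.62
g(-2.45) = 2.61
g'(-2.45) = -0.40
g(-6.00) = 3.06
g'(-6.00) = -0.02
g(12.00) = 0.00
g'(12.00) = 0.00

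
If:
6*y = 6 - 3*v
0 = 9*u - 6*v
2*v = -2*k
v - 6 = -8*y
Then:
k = -2/3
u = 4/9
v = 2/3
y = 2/3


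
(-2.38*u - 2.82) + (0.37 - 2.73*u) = -5.11*u - 2.45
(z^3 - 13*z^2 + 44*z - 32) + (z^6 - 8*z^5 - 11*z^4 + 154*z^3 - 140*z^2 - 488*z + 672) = z^6 - 8*z^5 - 11*z^4 + 155*z^3 - 153*z^2 - 444*z + 640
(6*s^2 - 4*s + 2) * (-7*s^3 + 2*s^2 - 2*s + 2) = -42*s^5 + 40*s^4 - 34*s^3 + 24*s^2 - 12*s + 4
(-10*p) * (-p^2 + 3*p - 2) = 10*p^3 - 30*p^2 + 20*p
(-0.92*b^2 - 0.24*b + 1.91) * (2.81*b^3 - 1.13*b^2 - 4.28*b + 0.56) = -2.5852*b^5 + 0.3652*b^4 + 9.5759*b^3 - 1.6463*b^2 - 8.3092*b + 1.0696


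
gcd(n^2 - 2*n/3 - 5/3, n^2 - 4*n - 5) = n + 1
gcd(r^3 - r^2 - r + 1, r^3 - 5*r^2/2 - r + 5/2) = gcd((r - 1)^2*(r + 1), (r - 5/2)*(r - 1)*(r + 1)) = r^2 - 1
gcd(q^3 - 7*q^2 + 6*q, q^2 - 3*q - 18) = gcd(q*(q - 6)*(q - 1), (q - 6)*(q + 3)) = q - 6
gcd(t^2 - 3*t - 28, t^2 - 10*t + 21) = t - 7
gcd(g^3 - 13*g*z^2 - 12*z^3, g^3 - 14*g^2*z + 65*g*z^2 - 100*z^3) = -g + 4*z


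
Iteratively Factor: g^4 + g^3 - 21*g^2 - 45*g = (g - 5)*(g^3 + 6*g^2 + 9*g) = (g - 5)*(g + 3)*(g^2 + 3*g) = g*(g - 5)*(g + 3)*(g + 3)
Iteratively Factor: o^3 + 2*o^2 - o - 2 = (o - 1)*(o^2 + 3*o + 2) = (o - 1)*(o + 1)*(o + 2)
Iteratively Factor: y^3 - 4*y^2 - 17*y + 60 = (y - 3)*(y^2 - y - 20) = (y - 5)*(y - 3)*(y + 4)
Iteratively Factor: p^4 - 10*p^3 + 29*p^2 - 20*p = (p - 1)*(p^3 - 9*p^2 + 20*p) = (p - 4)*(p - 1)*(p^2 - 5*p) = (p - 5)*(p - 4)*(p - 1)*(p)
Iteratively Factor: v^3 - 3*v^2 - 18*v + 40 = (v - 2)*(v^2 - v - 20) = (v - 2)*(v + 4)*(v - 5)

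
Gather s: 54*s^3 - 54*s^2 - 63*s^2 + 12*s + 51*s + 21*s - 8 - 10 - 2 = 54*s^3 - 117*s^2 + 84*s - 20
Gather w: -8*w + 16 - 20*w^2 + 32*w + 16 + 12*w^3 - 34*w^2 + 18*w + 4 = 12*w^3 - 54*w^2 + 42*w + 36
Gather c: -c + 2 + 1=3 - c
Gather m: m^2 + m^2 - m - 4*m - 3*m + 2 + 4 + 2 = 2*m^2 - 8*m + 8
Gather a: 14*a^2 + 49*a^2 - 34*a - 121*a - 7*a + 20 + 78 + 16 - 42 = 63*a^2 - 162*a + 72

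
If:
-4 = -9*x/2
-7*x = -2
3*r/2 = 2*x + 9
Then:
No Solution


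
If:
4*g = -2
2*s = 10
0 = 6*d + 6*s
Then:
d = -5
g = -1/2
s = 5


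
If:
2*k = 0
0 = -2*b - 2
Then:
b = -1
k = 0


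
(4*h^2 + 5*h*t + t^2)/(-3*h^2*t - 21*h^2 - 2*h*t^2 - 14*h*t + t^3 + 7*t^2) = (4*h + t)/(-3*h*t - 21*h + t^2 + 7*t)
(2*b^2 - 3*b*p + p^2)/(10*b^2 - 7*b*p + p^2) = (-b + p)/(-5*b + p)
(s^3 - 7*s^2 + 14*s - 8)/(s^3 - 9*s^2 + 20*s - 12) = (s - 4)/(s - 6)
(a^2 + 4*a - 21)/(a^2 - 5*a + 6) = (a + 7)/(a - 2)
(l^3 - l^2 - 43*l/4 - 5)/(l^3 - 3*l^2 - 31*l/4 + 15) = (2*l + 1)/(2*l - 3)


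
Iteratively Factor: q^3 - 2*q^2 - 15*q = (q)*(q^2 - 2*q - 15) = q*(q - 5)*(q + 3)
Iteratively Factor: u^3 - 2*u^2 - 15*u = (u - 5)*(u^2 + 3*u) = u*(u - 5)*(u + 3)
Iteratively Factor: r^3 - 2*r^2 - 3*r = (r + 1)*(r^2 - 3*r) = (r - 3)*(r + 1)*(r)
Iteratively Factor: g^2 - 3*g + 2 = (g - 1)*(g - 2)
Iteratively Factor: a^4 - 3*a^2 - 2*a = (a + 1)*(a^3 - a^2 - 2*a) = (a + 1)^2*(a^2 - 2*a) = (a - 2)*(a + 1)^2*(a)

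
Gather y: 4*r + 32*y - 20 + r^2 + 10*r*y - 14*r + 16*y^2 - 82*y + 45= r^2 - 10*r + 16*y^2 + y*(10*r - 50) + 25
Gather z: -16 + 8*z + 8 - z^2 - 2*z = -z^2 + 6*z - 8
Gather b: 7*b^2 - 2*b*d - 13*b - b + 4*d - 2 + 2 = 7*b^2 + b*(-2*d - 14) + 4*d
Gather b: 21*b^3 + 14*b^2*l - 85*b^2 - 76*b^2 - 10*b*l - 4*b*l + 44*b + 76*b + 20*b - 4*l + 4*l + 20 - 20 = 21*b^3 + b^2*(14*l - 161) + b*(140 - 14*l)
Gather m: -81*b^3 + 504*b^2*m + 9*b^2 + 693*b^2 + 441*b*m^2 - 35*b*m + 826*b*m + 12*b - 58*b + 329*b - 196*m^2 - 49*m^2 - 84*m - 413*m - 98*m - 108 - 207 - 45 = -81*b^3 + 702*b^2 + 283*b + m^2*(441*b - 245) + m*(504*b^2 + 791*b - 595) - 360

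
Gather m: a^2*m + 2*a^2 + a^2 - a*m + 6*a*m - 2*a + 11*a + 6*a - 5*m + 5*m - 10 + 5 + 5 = 3*a^2 + 15*a + m*(a^2 + 5*a)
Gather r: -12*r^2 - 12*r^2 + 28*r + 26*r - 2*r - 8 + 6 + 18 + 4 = -24*r^2 + 52*r + 20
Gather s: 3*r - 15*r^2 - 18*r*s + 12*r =-15*r^2 - 18*r*s + 15*r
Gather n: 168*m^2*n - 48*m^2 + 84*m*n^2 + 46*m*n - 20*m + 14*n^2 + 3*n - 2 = -48*m^2 - 20*m + n^2*(84*m + 14) + n*(168*m^2 + 46*m + 3) - 2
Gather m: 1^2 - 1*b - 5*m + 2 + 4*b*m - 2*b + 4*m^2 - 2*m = -3*b + 4*m^2 + m*(4*b - 7) + 3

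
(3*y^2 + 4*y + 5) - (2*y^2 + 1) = y^2 + 4*y + 4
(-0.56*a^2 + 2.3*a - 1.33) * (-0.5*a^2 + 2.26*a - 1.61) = 0.28*a^4 - 2.4156*a^3 + 6.7646*a^2 - 6.7088*a + 2.1413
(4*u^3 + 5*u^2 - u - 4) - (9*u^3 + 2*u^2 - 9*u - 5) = -5*u^3 + 3*u^2 + 8*u + 1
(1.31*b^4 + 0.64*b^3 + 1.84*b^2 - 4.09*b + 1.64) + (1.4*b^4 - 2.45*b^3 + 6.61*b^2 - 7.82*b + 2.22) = 2.71*b^4 - 1.81*b^3 + 8.45*b^2 - 11.91*b + 3.86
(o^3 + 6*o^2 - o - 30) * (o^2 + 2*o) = o^5 + 8*o^4 + 11*o^3 - 32*o^2 - 60*o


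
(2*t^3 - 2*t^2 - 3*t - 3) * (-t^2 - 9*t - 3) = -2*t^5 - 16*t^4 + 15*t^3 + 36*t^2 + 36*t + 9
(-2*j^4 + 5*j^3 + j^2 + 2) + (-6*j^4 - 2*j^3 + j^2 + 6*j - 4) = -8*j^4 + 3*j^3 + 2*j^2 + 6*j - 2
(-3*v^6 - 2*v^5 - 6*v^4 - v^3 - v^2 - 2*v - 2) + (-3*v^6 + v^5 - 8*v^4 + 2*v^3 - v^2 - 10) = -6*v^6 - v^5 - 14*v^4 + v^3 - 2*v^2 - 2*v - 12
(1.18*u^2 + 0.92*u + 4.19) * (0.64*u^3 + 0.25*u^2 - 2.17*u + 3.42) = 0.7552*u^5 + 0.8838*u^4 + 0.351*u^3 + 3.0867*u^2 - 5.9459*u + 14.3298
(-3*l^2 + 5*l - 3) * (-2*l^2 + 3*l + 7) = 6*l^4 - 19*l^3 + 26*l - 21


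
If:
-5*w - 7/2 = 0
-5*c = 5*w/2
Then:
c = 7/20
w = -7/10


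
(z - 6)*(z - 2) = z^2 - 8*z + 12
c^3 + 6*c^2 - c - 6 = (c - 1)*(c + 1)*(c + 6)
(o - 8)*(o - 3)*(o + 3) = o^3 - 8*o^2 - 9*o + 72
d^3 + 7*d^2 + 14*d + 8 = (d + 1)*(d + 2)*(d + 4)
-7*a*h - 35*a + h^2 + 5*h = (-7*a + h)*(h + 5)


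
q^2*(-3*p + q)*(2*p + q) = -6*p^2*q^2 - p*q^3 + q^4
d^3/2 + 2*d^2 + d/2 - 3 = (d/2 + 1)*(d - 1)*(d + 3)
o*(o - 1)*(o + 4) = o^3 + 3*o^2 - 4*o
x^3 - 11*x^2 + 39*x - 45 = (x - 5)*(x - 3)^2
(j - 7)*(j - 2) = j^2 - 9*j + 14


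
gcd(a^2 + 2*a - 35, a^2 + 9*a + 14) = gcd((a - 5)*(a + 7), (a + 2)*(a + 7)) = a + 7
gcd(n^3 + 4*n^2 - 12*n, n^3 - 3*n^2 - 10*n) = n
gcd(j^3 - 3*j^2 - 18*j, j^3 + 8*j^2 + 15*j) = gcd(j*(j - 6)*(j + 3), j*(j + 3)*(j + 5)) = j^2 + 3*j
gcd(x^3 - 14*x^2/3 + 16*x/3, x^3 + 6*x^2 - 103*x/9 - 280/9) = x - 8/3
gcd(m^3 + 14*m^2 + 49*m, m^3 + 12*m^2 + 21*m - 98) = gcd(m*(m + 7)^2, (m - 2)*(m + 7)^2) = m^2 + 14*m + 49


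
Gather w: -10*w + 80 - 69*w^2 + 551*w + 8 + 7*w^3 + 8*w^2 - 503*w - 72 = 7*w^3 - 61*w^2 + 38*w + 16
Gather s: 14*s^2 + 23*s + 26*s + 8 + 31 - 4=14*s^2 + 49*s + 35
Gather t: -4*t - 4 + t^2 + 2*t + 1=t^2 - 2*t - 3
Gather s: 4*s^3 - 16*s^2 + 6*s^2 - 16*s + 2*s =4*s^3 - 10*s^2 - 14*s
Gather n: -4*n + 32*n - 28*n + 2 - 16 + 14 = 0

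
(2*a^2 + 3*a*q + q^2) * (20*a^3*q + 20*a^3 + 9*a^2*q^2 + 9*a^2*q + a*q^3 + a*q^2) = 40*a^5*q + 40*a^5 + 78*a^4*q^2 + 78*a^4*q + 49*a^3*q^3 + 49*a^3*q^2 + 12*a^2*q^4 + 12*a^2*q^3 + a*q^5 + a*q^4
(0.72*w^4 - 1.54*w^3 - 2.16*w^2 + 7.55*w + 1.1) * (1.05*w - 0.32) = 0.756*w^5 - 1.8474*w^4 - 1.7752*w^3 + 8.6187*w^2 - 1.261*w - 0.352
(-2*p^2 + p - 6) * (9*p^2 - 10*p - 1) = -18*p^4 + 29*p^3 - 62*p^2 + 59*p + 6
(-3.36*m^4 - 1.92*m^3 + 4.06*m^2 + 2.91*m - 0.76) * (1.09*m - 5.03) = -3.6624*m^5 + 14.808*m^4 + 14.083*m^3 - 17.2499*m^2 - 15.4657*m + 3.8228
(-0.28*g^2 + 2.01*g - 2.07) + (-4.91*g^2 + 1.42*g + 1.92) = -5.19*g^2 + 3.43*g - 0.15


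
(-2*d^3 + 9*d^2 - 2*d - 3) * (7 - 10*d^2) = 20*d^5 - 90*d^4 + 6*d^3 + 93*d^2 - 14*d - 21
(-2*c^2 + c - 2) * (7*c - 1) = -14*c^3 + 9*c^2 - 15*c + 2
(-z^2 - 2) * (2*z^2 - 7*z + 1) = -2*z^4 + 7*z^3 - 5*z^2 + 14*z - 2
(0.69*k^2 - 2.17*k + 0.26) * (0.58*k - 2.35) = 0.4002*k^3 - 2.8801*k^2 + 5.2503*k - 0.611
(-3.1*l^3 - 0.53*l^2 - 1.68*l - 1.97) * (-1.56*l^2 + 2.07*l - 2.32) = 4.836*l^5 - 5.5902*l^4 + 8.7157*l^3 + 0.8252*l^2 - 0.1803*l + 4.5704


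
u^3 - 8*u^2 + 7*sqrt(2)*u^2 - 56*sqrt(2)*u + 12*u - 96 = (u - 8)*(u + sqrt(2))*(u + 6*sqrt(2))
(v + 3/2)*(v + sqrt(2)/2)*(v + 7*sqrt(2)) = v^3 + 3*v^2/2 + 15*sqrt(2)*v^2/2 + 7*v + 45*sqrt(2)*v/4 + 21/2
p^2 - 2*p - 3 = (p - 3)*(p + 1)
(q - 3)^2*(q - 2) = q^3 - 8*q^2 + 21*q - 18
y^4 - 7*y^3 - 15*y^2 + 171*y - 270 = (y - 6)*(y - 3)^2*(y + 5)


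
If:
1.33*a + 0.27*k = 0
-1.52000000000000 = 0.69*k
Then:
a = 0.45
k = -2.20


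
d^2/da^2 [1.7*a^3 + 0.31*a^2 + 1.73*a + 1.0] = 10.2*a + 0.62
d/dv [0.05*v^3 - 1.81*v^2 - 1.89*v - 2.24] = 0.15*v^2 - 3.62*v - 1.89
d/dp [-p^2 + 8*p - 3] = 8 - 2*p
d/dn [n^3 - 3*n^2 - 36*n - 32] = 3*n^2 - 6*n - 36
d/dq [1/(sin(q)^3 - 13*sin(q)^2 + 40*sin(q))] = (-3*cos(q) + 26/tan(q) - 40*cos(q)/sin(q)^2)/((sin(q) - 8)^2*(sin(q) - 5)^2)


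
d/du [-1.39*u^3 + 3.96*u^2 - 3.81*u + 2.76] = -4.17*u^2 + 7.92*u - 3.81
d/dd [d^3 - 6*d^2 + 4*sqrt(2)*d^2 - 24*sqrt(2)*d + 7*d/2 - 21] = 3*d^2 - 12*d + 8*sqrt(2)*d - 24*sqrt(2) + 7/2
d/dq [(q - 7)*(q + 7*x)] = 2*q + 7*x - 7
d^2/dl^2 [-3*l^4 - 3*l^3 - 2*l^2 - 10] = -36*l^2 - 18*l - 4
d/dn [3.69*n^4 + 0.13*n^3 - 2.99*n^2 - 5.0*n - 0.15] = 14.76*n^3 + 0.39*n^2 - 5.98*n - 5.0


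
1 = 1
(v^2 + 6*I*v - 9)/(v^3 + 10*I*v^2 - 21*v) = (v + 3*I)/(v*(v + 7*I))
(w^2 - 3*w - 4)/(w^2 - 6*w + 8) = (w + 1)/(w - 2)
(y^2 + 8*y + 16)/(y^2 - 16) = (y + 4)/(y - 4)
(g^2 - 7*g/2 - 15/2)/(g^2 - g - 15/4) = 2*(g - 5)/(2*g - 5)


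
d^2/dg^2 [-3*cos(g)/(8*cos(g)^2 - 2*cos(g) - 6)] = 3*(4*(1 - cos(2*g))^2 + 72*cos(g) + 46*cos(2*g) + 5*cos(3*g) + 24)/(2*(cos(g) - 1)^2*(4*cos(g) + 3)^3)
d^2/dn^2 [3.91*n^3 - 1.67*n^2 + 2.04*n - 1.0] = 23.46*n - 3.34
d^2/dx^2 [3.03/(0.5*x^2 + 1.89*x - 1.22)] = 3.03*(-0.5*x^2 - 1.89*x + (1.0*x + 1.89)*(2.0*x + 3.78) + 1.22)/(0.5*x^2 + 1.89*x - 1.22)^3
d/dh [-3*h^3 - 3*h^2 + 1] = 3*h*(-3*h - 2)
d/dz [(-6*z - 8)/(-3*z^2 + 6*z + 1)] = 6*(-3*z^2 - 8*z + 7)/(9*z^4 - 36*z^3 + 30*z^2 + 12*z + 1)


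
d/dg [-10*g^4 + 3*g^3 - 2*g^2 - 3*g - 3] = -40*g^3 + 9*g^2 - 4*g - 3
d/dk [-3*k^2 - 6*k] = -6*k - 6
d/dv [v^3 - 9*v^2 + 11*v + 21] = 3*v^2 - 18*v + 11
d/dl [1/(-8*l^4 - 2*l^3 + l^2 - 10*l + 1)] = 2*(16*l^3 + 3*l^2 - l + 5)/(8*l^4 + 2*l^3 - l^2 + 10*l - 1)^2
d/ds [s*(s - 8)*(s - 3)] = 3*s^2 - 22*s + 24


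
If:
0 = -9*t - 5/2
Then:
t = -5/18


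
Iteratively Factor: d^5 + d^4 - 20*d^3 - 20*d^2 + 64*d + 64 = (d + 1)*(d^4 - 20*d^2 + 64) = (d + 1)*(d + 2)*(d^3 - 2*d^2 - 16*d + 32) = (d - 4)*(d + 1)*(d + 2)*(d^2 + 2*d - 8) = (d - 4)*(d + 1)*(d + 2)*(d + 4)*(d - 2)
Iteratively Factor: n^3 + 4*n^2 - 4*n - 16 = (n - 2)*(n^2 + 6*n + 8) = (n - 2)*(n + 2)*(n + 4)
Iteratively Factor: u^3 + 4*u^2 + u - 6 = (u - 1)*(u^2 + 5*u + 6) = (u - 1)*(u + 3)*(u + 2)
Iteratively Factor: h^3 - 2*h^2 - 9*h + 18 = (h - 3)*(h^2 + h - 6) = (h - 3)*(h - 2)*(h + 3)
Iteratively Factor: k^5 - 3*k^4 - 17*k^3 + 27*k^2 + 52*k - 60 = (k + 2)*(k^4 - 5*k^3 - 7*k^2 + 41*k - 30) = (k - 2)*(k + 2)*(k^3 - 3*k^2 - 13*k + 15) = (k - 2)*(k - 1)*(k + 2)*(k^2 - 2*k - 15) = (k - 2)*(k - 1)*(k + 2)*(k + 3)*(k - 5)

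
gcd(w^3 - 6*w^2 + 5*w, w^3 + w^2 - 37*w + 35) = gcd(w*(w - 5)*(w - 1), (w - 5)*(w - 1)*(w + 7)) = w^2 - 6*w + 5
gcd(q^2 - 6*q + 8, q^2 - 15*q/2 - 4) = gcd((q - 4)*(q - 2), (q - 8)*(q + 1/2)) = 1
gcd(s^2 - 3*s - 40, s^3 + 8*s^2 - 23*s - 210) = 1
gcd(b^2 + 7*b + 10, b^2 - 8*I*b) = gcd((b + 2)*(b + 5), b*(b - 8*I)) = 1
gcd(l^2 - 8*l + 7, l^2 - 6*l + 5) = l - 1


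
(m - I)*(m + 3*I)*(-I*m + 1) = -I*m^3 + 3*m^2 - I*m + 3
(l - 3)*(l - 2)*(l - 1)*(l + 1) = l^4 - 5*l^3 + 5*l^2 + 5*l - 6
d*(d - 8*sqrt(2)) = d^2 - 8*sqrt(2)*d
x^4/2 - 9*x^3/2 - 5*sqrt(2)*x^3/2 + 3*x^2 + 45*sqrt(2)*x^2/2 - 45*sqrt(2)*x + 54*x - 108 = (x/2 + sqrt(2)/2)*(x - 6)*(x - 3)*(x - 6*sqrt(2))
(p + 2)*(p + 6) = p^2 + 8*p + 12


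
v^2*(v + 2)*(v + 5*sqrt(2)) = v^4 + 2*v^3 + 5*sqrt(2)*v^3 + 10*sqrt(2)*v^2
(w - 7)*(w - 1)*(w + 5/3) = w^3 - 19*w^2/3 - 19*w/3 + 35/3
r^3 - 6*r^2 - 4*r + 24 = (r - 6)*(r - 2)*(r + 2)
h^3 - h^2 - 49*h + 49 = (h - 7)*(h - 1)*(h + 7)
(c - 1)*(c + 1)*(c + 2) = c^3 + 2*c^2 - c - 2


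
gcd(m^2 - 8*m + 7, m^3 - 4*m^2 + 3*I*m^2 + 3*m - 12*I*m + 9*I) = m - 1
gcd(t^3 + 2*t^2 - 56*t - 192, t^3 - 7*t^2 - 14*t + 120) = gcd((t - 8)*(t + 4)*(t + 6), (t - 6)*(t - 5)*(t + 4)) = t + 4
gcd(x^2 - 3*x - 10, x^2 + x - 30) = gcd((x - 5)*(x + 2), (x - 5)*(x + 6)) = x - 5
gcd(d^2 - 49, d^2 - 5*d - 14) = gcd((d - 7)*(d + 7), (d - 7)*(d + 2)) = d - 7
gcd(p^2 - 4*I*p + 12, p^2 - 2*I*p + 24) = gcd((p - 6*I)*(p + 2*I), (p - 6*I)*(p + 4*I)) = p - 6*I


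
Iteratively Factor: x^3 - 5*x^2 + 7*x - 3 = (x - 1)*(x^2 - 4*x + 3) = (x - 1)^2*(x - 3)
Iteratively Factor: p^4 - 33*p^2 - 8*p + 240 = (p + 4)*(p^3 - 4*p^2 - 17*p + 60) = (p - 3)*(p + 4)*(p^2 - p - 20) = (p - 5)*(p - 3)*(p + 4)*(p + 4)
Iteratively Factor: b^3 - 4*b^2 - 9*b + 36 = (b + 3)*(b^2 - 7*b + 12) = (b - 3)*(b + 3)*(b - 4)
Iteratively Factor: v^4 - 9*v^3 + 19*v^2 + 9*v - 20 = (v + 1)*(v^3 - 10*v^2 + 29*v - 20) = (v - 1)*(v + 1)*(v^2 - 9*v + 20) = (v - 4)*(v - 1)*(v + 1)*(v - 5)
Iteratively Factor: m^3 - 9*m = (m + 3)*(m^2 - 3*m) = m*(m + 3)*(m - 3)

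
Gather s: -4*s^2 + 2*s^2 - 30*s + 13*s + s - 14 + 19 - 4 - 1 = -2*s^2 - 16*s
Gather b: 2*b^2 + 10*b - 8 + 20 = 2*b^2 + 10*b + 12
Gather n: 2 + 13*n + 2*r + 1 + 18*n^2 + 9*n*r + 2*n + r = 18*n^2 + n*(9*r + 15) + 3*r + 3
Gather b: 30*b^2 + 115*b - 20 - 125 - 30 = 30*b^2 + 115*b - 175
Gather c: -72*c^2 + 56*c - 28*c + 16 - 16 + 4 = -72*c^2 + 28*c + 4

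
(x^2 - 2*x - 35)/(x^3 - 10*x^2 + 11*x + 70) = (x + 5)/(x^2 - 3*x - 10)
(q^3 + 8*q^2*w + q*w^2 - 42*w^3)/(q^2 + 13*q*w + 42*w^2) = (q^2 + q*w - 6*w^2)/(q + 6*w)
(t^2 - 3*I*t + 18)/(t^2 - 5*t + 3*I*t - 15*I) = (t - 6*I)/(t - 5)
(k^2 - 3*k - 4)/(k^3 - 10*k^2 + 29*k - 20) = (k + 1)/(k^2 - 6*k + 5)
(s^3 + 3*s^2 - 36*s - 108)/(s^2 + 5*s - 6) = (s^2 - 3*s - 18)/(s - 1)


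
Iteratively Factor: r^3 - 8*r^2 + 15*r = (r - 5)*(r^2 - 3*r) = r*(r - 5)*(r - 3)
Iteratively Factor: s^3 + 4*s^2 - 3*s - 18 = (s + 3)*(s^2 + s - 6) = (s - 2)*(s + 3)*(s + 3)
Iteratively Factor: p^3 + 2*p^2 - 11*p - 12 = (p + 4)*(p^2 - 2*p - 3) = (p + 1)*(p + 4)*(p - 3)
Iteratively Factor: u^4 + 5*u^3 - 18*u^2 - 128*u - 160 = (u + 4)*(u^3 + u^2 - 22*u - 40) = (u - 5)*(u + 4)*(u^2 + 6*u + 8) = (u - 5)*(u + 2)*(u + 4)*(u + 4)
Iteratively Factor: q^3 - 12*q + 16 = (q - 2)*(q^2 + 2*q - 8) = (q - 2)^2*(q + 4)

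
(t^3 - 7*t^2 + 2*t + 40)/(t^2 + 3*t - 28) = (t^2 - 3*t - 10)/(t + 7)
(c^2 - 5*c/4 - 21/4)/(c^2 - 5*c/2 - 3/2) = (4*c + 7)/(2*(2*c + 1))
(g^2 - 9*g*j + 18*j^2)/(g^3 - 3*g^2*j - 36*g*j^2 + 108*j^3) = 1/(g + 6*j)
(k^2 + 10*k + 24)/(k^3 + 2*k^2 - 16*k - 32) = (k + 6)/(k^2 - 2*k - 8)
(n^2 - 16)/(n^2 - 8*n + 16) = (n + 4)/(n - 4)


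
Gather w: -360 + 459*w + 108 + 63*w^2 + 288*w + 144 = 63*w^2 + 747*w - 108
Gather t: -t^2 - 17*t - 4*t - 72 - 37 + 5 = -t^2 - 21*t - 104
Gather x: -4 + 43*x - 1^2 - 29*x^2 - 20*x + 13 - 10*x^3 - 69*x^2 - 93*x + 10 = -10*x^3 - 98*x^2 - 70*x + 18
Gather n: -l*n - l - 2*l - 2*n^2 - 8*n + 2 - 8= -3*l - 2*n^2 + n*(-l - 8) - 6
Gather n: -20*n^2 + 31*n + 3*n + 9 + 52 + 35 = -20*n^2 + 34*n + 96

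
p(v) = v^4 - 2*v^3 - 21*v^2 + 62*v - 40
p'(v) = 4*v^3 - 6*v^2 - 42*v + 62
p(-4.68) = -105.39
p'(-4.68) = -282.87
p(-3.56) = -276.01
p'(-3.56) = -44.99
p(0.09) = -34.59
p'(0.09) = 58.17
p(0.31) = -22.85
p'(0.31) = 48.52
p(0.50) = -14.44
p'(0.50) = 40.00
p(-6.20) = 722.65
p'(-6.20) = -861.55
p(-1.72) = -189.84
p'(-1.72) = 96.14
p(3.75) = -10.53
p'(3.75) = 31.06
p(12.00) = 14960.00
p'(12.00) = 5606.00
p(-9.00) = 5720.00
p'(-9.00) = -2962.00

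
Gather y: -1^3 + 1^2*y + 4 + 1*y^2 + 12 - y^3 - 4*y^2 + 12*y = -y^3 - 3*y^2 + 13*y + 15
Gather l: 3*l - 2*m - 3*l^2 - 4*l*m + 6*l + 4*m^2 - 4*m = -3*l^2 + l*(9 - 4*m) + 4*m^2 - 6*m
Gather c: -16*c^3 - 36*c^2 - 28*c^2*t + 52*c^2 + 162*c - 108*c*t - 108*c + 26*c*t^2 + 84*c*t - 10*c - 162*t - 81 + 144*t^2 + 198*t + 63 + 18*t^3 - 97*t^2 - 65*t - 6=-16*c^3 + c^2*(16 - 28*t) + c*(26*t^2 - 24*t + 44) + 18*t^3 + 47*t^2 - 29*t - 24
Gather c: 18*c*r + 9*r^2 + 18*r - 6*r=18*c*r + 9*r^2 + 12*r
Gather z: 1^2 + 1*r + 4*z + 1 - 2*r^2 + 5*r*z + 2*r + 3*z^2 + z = -2*r^2 + 3*r + 3*z^2 + z*(5*r + 5) + 2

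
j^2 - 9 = (j - 3)*(j + 3)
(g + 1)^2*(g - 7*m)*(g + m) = g^4 - 6*g^3*m + 2*g^3 - 7*g^2*m^2 - 12*g^2*m + g^2 - 14*g*m^2 - 6*g*m - 7*m^2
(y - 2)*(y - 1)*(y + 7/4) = y^3 - 5*y^2/4 - 13*y/4 + 7/2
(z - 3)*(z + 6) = z^2 + 3*z - 18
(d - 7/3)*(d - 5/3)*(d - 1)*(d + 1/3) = d^4 - 14*d^3/3 + 56*d^2/9 - 34*d/27 - 35/27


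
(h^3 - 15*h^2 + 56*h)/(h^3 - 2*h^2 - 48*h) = (h - 7)/(h + 6)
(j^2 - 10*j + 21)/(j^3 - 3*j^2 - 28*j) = (j - 3)/(j*(j + 4))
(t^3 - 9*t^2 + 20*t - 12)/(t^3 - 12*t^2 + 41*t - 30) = (t - 2)/(t - 5)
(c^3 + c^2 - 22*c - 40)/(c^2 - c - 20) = c + 2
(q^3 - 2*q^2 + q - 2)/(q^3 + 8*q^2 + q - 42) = (q^2 + 1)/(q^2 + 10*q + 21)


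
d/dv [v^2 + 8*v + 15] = 2*v + 8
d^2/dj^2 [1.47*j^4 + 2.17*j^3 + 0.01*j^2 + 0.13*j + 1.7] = 17.64*j^2 + 13.02*j + 0.02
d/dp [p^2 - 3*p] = 2*p - 3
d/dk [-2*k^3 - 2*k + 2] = -6*k^2 - 2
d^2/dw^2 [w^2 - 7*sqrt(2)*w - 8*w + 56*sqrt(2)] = 2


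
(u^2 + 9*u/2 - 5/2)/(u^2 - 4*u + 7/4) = 2*(u + 5)/(2*u - 7)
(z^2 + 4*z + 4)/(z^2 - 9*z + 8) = (z^2 + 4*z + 4)/(z^2 - 9*z + 8)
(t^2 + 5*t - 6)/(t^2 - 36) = (t - 1)/(t - 6)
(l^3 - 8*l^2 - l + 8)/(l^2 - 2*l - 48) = (l^2 - 1)/(l + 6)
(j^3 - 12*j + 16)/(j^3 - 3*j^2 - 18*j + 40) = (j - 2)/(j - 5)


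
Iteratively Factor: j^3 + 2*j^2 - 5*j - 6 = (j + 3)*(j^2 - j - 2) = (j + 1)*(j + 3)*(j - 2)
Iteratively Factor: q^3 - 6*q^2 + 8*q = (q - 2)*(q^2 - 4*q) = q*(q - 2)*(q - 4)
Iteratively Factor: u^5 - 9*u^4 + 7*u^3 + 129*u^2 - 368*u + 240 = (u - 4)*(u^4 - 5*u^3 - 13*u^2 + 77*u - 60) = (u - 5)*(u - 4)*(u^3 - 13*u + 12) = (u - 5)*(u - 4)*(u - 1)*(u^2 + u - 12) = (u - 5)*(u - 4)*(u - 1)*(u + 4)*(u - 3)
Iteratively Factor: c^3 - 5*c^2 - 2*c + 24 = (c - 3)*(c^2 - 2*c - 8) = (c - 4)*(c - 3)*(c + 2)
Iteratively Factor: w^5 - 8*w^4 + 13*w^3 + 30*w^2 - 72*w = (w + 2)*(w^4 - 10*w^3 + 33*w^2 - 36*w) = (w - 4)*(w + 2)*(w^3 - 6*w^2 + 9*w) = (w - 4)*(w - 3)*(w + 2)*(w^2 - 3*w) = w*(w - 4)*(w - 3)*(w + 2)*(w - 3)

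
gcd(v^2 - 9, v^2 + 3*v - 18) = v - 3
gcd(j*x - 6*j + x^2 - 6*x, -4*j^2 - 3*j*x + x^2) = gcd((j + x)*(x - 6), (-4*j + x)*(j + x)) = j + x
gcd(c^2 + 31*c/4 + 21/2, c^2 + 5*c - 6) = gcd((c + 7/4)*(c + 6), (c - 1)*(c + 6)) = c + 6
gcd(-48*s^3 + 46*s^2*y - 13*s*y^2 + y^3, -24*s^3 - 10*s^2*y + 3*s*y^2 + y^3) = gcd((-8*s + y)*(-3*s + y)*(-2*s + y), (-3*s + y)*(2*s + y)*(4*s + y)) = -3*s + y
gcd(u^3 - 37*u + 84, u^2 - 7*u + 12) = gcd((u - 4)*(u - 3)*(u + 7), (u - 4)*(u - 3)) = u^2 - 7*u + 12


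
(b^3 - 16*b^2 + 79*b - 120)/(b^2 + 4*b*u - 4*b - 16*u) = (b^3 - 16*b^2 + 79*b - 120)/(b^2 + 4*b*u - 4*b - 16*u)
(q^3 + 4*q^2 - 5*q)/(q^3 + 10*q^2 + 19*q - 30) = q/(q + 6)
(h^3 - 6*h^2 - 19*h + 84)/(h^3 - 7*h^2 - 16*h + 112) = (h - 3)/(h - 4)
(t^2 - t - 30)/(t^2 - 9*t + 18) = (t + 5)/(t - 3)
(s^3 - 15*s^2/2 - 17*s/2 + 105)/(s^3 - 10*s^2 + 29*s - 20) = (s^2 - 5*s/2 - 21)/(s^2 - 5*s + 4)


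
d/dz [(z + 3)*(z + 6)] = 2*z + 9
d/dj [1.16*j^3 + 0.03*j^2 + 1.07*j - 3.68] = 3.48*j^2 + 0.06*j + 1.07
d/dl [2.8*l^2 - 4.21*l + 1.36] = 5.6*l - 4.21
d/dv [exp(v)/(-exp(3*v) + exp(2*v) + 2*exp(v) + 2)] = (2*exp(3*v) - exp(2*v) + 2)*exp(v)/(exp(6*v) - 2*exp(5*v) - 3*exp(4*v) + 8*exp(2*v) + 8*exp(v) + 4)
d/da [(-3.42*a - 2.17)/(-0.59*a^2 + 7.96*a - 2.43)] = (-2.0178*a^2 - 2.5606*a + 25.5838)/(0.3481*a^4 - 9.3928*a^3 + 66.229*a^2 - 38.6856*a + 5.9049)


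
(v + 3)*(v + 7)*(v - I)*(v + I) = v^4 + 10*v^3 + 22*v^2 + 10*v + 21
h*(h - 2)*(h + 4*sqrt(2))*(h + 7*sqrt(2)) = h^4 - 2*h^3 + 11*sqrt(2)*h^3 - 22*sqrt(2)*h^2 + 56*h^2 - 112*h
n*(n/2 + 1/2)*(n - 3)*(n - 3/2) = n^4/2 - 7*n^3/4 + 9*n/4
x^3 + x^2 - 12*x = x*(x - 3)*(x + 4)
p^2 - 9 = (p - 3)*(p + 3)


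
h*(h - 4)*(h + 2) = h^3 - 2*h^2 - 8*h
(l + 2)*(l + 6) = l^2 + 8*l + 12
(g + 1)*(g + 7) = g^2 + 8*g + 7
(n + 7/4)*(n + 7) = n^2 + 35*n/4 + 49/4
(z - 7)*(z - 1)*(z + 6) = z^3 - 2*z^2 - 41*z + 42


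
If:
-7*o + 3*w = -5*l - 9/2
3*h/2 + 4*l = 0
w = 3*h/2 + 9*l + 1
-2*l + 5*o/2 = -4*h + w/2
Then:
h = -244/337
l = 183/674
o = 1245/674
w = 1589/674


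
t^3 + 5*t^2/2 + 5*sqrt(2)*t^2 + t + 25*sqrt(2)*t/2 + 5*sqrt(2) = (t + 1/2)*(t + 2)*(t + 5*sqrt(2))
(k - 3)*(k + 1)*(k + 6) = k^3 + 4*k^2 - 15*k - 18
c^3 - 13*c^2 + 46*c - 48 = (c - 8)*(c - 3)*(c - 2)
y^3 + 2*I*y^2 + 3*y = y*(y - I)*(y + 3*I)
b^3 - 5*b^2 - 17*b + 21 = (b - 7)*(b - 1)*(b + 3)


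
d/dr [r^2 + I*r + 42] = 2*r + I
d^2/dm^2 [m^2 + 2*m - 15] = 2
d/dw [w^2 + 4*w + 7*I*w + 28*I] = 2*w + 4 + 7*I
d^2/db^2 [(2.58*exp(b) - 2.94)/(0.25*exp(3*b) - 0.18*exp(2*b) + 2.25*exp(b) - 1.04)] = (0.645*exp(6*b) - 2.00205*exp(5*b) - 4.266108*exp(4*b) + 6.076776*exp(3*b) - 6.20535599999999*exp(2*b) - 6.645078*exp(b) - 4.089072)*exp(b)/(0.015625*exp(9*b) - 0.03375*exp(8*b) + 0.446175*exp(7*b) - 0.808332*exp(6*b) + 4.296375*exp(5*b) - 6.344838*exp(4*b) + 14.729025*exp(3*b) - 16.379064*exp(2*b) + 7.3008*exp(b) - 1.124864)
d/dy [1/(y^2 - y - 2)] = (1 - 2*y)/(-y^2 + y + 2)^2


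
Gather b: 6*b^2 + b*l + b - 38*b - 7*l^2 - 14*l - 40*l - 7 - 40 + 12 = 6*b^2 + b*(l - 37) - 7*l^2 - 54*l - 35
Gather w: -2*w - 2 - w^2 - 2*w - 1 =-w^2 - 4*w - 3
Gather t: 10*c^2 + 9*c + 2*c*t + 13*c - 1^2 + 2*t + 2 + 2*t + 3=10*c^2 + 22*c + t*(2*c + 4) + 4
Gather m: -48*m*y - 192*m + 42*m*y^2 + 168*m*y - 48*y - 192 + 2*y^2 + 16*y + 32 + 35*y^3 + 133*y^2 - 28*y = m*(42*y^2 + 120*y - 192) + 35*y^3 + 135*y^2 - 60*y - 160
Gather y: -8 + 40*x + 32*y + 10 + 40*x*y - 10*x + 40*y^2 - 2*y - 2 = 30*x + 40*y^2 + y*(40*x + 30)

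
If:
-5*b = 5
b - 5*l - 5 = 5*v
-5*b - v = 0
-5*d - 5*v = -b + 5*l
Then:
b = -1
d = 1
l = -31/5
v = 5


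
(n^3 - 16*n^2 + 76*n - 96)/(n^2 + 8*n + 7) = (n^3 - 16*n^2 + 76*n - 96)/(n^2 + 8*n + 7)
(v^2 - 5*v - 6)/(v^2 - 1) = (v - 6)/(v - 1)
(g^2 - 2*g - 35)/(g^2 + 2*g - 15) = (g - 7)/(g - 3)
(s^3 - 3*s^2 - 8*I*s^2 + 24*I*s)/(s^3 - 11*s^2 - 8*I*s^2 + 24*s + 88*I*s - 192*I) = s/(s - 8)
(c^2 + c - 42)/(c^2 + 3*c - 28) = (c - 6)/(c - 4)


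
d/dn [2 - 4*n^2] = -8*n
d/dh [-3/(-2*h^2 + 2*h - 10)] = 3*(1 - 2*h)/(2*(h^2 - h + 5)^2)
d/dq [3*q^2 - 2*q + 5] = 6*q - 2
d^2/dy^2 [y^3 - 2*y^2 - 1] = 6*y - 4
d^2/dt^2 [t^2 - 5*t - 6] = 2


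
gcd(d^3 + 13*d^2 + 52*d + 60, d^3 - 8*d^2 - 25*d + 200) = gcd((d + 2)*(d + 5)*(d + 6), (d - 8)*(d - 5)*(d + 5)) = d + 5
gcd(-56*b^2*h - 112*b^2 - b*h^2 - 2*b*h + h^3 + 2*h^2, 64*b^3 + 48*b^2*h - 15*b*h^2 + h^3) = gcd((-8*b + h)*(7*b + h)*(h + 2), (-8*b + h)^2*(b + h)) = 8*b - h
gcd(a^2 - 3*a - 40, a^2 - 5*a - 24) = a - 8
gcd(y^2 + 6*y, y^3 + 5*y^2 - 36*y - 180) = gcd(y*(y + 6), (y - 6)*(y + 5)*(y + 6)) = y + 6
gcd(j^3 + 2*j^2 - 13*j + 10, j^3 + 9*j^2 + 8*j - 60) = j^2 + 3*j - 10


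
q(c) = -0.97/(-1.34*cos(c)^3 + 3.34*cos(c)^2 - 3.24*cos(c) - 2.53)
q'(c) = -0.97*(-4.02*sin(c)*cos(c)^2 + 6.68*sin(c)*cos(c) - 3.24*sin(c))/(-1.34*cos(c)^3 + 3.34*cos(c)^2 - 3.24*cos(c) - 2.53)^2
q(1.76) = 0.54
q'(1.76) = 1.37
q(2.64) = -0.26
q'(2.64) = 0.40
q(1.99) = 1.71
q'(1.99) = 18.23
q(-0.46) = 0.26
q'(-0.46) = -0.02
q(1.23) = 0.29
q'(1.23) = 0.12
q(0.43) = 0.26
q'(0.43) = 0.01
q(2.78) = -0.21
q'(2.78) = 0.22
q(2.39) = -0.45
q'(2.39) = 1.48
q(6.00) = 0.26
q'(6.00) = -0.01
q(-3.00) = -0.18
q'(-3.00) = -0.07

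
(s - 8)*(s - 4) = s^2 - 12*s + 32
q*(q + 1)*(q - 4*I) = q^3 + q^2 - 4*I*q^2 - 4*I*q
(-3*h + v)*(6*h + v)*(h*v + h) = -18*h^3*v - 18*h^3 + 3*h^2*v^2 + 3*h^2*v + h*v^3 + h*v^2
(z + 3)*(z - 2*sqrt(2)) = z^2 - 2*sqrt(2)*z + 3*z - 6*sqrt(2)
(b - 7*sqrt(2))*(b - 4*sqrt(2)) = b^2 - 11*sqrt(2)*b + 56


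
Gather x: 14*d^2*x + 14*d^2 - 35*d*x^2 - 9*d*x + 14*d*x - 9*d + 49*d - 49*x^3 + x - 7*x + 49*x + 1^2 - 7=14*d^2 - 35*d*x^2 + 40*d - 49*x^3 + x*(14*d^2 + 5*d + 43) - 6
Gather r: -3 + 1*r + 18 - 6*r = 15 - 5*r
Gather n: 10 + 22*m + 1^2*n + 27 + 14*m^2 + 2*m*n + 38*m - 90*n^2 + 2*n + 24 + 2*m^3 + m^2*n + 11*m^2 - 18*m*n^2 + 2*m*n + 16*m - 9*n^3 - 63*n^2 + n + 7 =2*m^3 + 25*m^2 + 76*m - 9*n^3 + n^2*(-18*m - 153) + n*(m^2 + 4*m + 4) + 68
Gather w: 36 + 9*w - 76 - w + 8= 8*w - 32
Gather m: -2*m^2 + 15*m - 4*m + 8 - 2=-2*m^2 + 11*m + 6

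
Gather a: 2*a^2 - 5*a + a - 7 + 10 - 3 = 2*a^2 - 4*a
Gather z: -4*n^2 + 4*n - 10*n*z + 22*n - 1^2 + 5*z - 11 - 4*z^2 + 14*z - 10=-4*n^2 + 26*n - 4*z^2 + z*(19 - 10*n) - 22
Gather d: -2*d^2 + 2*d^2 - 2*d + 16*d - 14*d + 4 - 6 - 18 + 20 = 0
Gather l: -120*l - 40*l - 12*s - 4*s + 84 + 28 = -160*l - 16*s + 112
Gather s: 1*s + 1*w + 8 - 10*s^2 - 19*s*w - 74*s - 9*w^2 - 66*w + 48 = -10*s^2 + s*(-19*w - 73) - 9*w^2 - 65*w + 56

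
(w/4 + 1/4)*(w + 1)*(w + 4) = w^3/4 + 3*w^2/2 + 9*w/4 + 1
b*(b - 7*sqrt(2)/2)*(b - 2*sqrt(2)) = b^3 - 11*sqrt(2)*b^2/2 + 14*b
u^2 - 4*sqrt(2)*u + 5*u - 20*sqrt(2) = (u + 5)*(u - 4*sqrt(2))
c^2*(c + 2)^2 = c^4 + 4*c^3 + 4*c^2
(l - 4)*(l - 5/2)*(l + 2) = l^3 - 9*l^2/2 - 3*l + 20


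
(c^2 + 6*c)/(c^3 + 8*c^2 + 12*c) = 1/(c + 2)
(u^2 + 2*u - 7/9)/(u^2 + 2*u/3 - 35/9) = (3*u - 1)/(3*u - 5)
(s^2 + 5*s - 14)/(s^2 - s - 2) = (s + 7)/(s + 1)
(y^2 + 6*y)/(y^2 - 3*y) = (y + 6)/(y - 3)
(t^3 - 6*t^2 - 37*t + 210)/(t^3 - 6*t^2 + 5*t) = (t^2 - t - 42)/(t*(t - 1))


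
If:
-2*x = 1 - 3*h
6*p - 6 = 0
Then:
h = 2*x/3 + 1/3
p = 1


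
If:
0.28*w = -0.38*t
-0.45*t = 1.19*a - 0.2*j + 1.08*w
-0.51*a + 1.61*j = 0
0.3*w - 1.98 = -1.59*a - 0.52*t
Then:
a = 1.15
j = 0.37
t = 1.28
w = -1.74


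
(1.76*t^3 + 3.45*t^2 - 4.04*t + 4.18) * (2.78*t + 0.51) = 4.8928*t^4 + 10.4886*t^3 - 9.4717*t^2 + 9.56*t + 2.1318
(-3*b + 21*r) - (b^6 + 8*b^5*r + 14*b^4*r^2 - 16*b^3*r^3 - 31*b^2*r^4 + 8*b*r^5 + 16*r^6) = -b^6 - 8*b^5*r - 14*b^4*r^2 + 16*b^3*r^3 + 31*b^2*r^4 - 8*b*r^5 - 3*b - 16*r^6 + 21*r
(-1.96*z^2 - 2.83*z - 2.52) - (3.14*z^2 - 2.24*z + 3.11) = -5.1*z^2 - 0.59*z - 5.63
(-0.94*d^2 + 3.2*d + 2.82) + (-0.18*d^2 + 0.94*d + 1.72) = -1.12*d^2 + 4.14*d + 4.54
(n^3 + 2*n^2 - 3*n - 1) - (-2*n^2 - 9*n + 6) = n^3 + 4*n^2 + 6*n - 7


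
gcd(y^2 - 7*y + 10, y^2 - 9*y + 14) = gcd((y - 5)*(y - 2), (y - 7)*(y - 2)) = y - 2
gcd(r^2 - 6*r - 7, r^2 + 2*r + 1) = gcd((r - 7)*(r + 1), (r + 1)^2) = r + 1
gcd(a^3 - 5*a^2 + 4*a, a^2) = a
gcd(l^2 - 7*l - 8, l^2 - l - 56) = l - 8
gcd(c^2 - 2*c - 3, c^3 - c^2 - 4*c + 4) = 1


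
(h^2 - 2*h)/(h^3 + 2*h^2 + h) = (h - 2)/(h^2 + 2*h + 1)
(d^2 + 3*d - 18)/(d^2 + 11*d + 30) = (d - 3)/(d + 5)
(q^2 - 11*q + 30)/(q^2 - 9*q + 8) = (q^2 - 11*q + 30)/(q^2 - 9*q + 8)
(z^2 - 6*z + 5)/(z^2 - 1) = (z - 5)/(z + 1)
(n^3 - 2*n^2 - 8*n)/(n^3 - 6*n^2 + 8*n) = (n + 2)/(n - 2)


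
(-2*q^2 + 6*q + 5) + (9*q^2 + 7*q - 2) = 7*q^2 + 13*q + 3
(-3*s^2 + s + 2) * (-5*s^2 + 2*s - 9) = 15*s^4 - 11*s^3 + 19*s^2 - 5*s - 18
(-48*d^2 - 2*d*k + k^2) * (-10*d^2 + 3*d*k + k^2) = 480*d^4 - 124*d^3*k - 64*d^2*k^2 + d*k^3 + k^4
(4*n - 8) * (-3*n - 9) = -12*n^2 - 12*n + 72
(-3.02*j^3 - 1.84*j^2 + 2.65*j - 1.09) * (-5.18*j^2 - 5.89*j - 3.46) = 15.6436*j^5 + 27.319*j^4 + 7.5598*j^3 - 3.5959*j^2 - 2.7489*j + 3.7714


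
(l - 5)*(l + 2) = l^2 - 3*l - 10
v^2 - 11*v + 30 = (v - 6)*(v - 5)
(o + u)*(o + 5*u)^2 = o^3 + 11*o^2*u + 35*o*u^2 + 25*u^3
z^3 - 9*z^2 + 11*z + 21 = (z - 7)*(z - 3)*(z + 1)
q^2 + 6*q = q*(q + 6)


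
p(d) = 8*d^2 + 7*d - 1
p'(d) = 16*d + 7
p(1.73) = 35.05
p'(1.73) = 34.68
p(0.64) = 6.76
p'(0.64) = 17.24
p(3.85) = 144.53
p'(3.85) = 68.60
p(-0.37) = -2.49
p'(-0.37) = 1.08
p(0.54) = 5.11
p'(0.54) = 15.64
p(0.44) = 3.63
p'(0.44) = 14.04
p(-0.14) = -1.82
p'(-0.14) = 4.76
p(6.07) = 336.25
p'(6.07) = 104.12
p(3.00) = 92.00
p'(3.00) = 55.00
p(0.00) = -1.00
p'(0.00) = 7.00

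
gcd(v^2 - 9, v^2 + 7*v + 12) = v + 3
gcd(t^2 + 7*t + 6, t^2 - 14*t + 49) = 1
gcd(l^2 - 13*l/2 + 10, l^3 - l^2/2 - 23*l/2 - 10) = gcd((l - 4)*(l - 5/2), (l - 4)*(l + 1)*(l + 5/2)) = l - 4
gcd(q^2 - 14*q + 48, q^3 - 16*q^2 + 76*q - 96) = q^2 - 14*q + 48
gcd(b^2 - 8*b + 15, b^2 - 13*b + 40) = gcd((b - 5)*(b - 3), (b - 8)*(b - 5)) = b - 5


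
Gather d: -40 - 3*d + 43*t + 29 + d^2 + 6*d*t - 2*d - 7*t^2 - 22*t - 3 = d^2 + d*(6*t - 5) - 7*t^2 + 21*t - 14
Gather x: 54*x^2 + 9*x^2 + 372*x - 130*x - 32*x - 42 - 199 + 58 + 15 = 63*x^2 + 210*x - 168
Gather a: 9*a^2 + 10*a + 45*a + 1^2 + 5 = 9*a^2 + 55*a + 6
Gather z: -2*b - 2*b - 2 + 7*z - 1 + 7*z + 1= -4*b + 14*z - 2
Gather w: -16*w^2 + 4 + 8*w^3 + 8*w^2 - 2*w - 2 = 8*w^3 - 8*w^2 - 2*w + 2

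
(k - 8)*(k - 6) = k^2 - 14*k + 48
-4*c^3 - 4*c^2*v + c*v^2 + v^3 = (-2*c + v)*(c + v)*(2*c + v)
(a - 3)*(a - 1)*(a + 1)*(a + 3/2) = a^4 - 3*a^3/2 - 11*a^2/2 + 3*a/2 + 9/2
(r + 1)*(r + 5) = r^2 + 6*r + 5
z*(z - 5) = z^2 - 5*z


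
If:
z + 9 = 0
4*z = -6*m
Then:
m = 6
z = -9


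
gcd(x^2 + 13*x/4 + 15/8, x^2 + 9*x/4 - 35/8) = 1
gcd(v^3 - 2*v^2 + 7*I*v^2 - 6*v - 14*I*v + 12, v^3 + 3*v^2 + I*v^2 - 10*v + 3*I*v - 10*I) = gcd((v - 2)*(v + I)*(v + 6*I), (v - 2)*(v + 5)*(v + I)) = v^2 + v*(-2 + I) - 2*I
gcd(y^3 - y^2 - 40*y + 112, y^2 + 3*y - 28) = y^2 + 3*y - 28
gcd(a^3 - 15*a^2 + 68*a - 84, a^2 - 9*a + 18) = a - 6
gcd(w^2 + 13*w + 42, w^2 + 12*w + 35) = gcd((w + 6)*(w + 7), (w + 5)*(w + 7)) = w + 7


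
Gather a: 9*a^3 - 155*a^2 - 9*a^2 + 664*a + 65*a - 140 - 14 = 9*a^3 - 164*a^2 + 729*a - 154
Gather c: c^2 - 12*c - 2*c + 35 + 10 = c^2 - 14*c + 45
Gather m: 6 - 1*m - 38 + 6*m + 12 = 5*m - 20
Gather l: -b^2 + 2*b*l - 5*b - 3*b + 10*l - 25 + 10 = -b^2 - 8*b + l*(2*b + 10) - 15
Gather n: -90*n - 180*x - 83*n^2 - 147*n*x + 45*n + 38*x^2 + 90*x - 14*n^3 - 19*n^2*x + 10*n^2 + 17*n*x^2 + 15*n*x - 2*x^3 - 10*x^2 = -14*n^3 + n^2*(-19*x - 73) + n*(17*x^2 - 132*x - 45) - 2*x^3 + 28*x^2 - 90*x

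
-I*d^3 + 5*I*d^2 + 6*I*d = d*(d - 6)*(-I*d - I)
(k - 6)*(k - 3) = k^2 - 9*k + 18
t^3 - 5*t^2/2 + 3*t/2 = t*(t - 3/2)*(t - 1)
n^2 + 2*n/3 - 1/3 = (n - 1/3)*(n + 1)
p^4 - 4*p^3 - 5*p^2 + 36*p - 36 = (p - 3)*(p - 2)^2*(p + 3)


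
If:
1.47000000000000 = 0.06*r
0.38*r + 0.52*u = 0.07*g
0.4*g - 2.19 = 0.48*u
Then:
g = -19.09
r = 24.50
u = -20.47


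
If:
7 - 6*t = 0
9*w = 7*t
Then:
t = 7/6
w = 49/54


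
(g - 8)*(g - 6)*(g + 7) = g^3 - 7*g^2 - 50*g + 336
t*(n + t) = n*t + t^2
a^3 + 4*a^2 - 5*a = a*(a - 1)*(a + 5)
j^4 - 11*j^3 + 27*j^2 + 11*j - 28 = (j - 7)*(j - 4)*(j - 1)*(j + 1)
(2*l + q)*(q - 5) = 2*l*q - 10*l + q^2 - 5*q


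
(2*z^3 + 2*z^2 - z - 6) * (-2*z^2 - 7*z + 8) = -4*z^5 - 18*z^4 + 4*z^3 + 35*z^2 + 34*z - 48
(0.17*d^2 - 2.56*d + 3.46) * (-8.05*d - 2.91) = -1.3685*d^3 + 20.1133*d^2 - 20.4034*d - 10.0686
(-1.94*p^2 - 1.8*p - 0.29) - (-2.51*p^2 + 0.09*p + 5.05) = 0.57*p^2 - 1.89*p - 5.34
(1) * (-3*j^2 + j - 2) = -3*j^2 + j - 2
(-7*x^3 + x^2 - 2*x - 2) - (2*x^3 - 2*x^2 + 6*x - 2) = -9*x^3 + 3*x^2 - 8*x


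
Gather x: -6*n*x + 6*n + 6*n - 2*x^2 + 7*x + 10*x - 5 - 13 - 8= 12*n - 2*x^2 + x*(17 - 6*n) - 26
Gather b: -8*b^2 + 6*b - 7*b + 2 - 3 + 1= -8*b^2 - b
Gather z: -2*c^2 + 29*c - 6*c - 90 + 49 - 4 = -2*c^2 + 23*c - 45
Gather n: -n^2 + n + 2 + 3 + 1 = -n^2 + n + 6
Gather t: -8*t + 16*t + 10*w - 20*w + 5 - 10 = 8*t - 10*w - 5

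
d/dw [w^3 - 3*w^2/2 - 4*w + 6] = 3*w^2 - 3*w - 4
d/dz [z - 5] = 1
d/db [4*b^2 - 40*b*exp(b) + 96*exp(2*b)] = -40*b*exp(b) + 8*b + 192*exp(2*b) - 40*exp(b)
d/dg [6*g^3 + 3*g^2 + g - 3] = 18*g^2 + 6*g + 1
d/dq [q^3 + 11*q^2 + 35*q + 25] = 3*q^2 + 22*q + 35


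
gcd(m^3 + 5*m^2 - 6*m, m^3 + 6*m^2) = m^2 + 6*m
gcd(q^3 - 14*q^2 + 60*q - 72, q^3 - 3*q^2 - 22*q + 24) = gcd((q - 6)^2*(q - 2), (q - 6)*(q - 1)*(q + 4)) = q - 6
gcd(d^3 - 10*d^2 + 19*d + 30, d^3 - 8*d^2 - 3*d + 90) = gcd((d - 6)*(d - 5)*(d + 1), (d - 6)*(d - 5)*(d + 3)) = d^2 - 11*d + 30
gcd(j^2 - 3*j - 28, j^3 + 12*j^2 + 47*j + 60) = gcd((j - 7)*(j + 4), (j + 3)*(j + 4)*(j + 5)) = j + 4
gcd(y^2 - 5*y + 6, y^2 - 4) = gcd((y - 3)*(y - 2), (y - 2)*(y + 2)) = y - 2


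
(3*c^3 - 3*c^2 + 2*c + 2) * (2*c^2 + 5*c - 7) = 6*c^5 + 9*c^4 - 32*c^3 + 35*c^2 - 4*c - 14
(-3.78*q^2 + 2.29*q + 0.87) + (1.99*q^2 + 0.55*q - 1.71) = -1.79*q^2 + 2.84*q - 0.84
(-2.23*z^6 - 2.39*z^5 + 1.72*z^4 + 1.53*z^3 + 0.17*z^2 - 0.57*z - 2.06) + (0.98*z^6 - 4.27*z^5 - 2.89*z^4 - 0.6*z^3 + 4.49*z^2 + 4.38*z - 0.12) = -1.25*z^6 - 6.66*z^5 - 1.17*z^4 + 0.93*z^3 + 4.66*z^2 + 3.81*z - 2.18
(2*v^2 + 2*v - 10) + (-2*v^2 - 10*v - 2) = -8*v - 12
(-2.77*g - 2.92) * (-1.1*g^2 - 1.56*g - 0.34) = 3.047*g^3 + 7.5332*g^2 + 5.497*g + 0.9928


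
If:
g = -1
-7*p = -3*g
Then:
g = -1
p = -3/7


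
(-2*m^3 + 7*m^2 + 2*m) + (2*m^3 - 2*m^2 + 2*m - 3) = 5*m^2 + 4*m - 3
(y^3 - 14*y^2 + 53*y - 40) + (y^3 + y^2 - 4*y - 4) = 2*y^3 - 13*y^2 + 49*y - 44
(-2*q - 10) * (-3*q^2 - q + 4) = 6*q^3 + 32*q^2 + 2*q - 40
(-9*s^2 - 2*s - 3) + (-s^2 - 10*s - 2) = -10*s^2 - 12*s - 5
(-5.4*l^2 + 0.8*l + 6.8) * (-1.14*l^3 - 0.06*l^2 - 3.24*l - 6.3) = 6.156*l^5 - 0.588*l^4 + 9.696*l^3 + 31.02*l^2 - 27.072*l - 42.84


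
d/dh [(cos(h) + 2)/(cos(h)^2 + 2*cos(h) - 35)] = (cos(h)^2 + 4*cos(h) + 39)*sin(h)/(cos(h)^2 + 2*cos(h) - 35)^2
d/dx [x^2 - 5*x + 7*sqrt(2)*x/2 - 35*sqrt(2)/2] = 2*x - 5 + 7*sqrt(2)/2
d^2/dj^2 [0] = 0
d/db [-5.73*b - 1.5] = -5.73000000000000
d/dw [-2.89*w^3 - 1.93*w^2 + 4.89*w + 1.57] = -8.67*w^2 - 3.86*w + 4.89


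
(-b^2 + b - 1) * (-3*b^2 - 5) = 3*b^4 - 3*b^3 + 8*b^2 - 5*b + 5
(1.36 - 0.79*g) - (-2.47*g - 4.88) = 1.68*g + 6.24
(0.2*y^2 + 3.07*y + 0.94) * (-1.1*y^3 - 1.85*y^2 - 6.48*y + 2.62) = -0.22*y^5 - 3.747*y^4 - 8.0095*y^3 - 21.1086*y^2 + 1.9522*y + 2.4628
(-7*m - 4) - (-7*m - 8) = 4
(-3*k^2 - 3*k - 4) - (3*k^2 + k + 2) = -6*k^2 - 4*k - 6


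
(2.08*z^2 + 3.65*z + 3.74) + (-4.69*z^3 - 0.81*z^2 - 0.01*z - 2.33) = -4.69*z^3 + 1.27*z^2 + 3.64*z + 1.41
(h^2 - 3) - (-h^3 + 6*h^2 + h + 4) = h^3 - 5*h^2 - h - 7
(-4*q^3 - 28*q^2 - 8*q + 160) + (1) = -4*q^3 - 28*q^2 - 8*q + 161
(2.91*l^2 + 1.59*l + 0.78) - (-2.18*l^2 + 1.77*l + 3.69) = 5.09*l^2 - 0.18*l - 2.91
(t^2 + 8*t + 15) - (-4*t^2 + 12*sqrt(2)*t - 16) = 5*t^2 - 12*sqrt(2)*t + 8*t + 31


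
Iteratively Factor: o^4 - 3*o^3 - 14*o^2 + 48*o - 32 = (o - 4)*(o^3 + o^2 - 10*o + 8) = (o - 4)*(o - 1)*(o^2 + 2*o - 8) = (o - 4)*(o - 1)*(o + 4)*(o - 2)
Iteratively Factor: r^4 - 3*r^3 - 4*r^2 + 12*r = (r)*(r^3 - 3*r^2 - 4*r + 12) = r*(r - 2)*(r^2 - r - 6) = r*(r - 2)*(r + 2)*(r - 3)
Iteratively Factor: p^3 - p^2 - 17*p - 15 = (p - 5)*(p^2 + 4*p + 3) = (p - 5)*(p + 1)*(p + 3)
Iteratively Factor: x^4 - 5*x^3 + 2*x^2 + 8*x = (x + 1)*(x^3 - 6*x^2 + 8*x) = (x - 2)*(x + 1)*(x^2 - 4*x) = (x - 4)*(x - 2)*(x + 1)*(x)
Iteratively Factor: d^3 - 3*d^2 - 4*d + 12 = (d - 3)*(d^2 - 4) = (d - 3)*(d + 2)*(d - 2)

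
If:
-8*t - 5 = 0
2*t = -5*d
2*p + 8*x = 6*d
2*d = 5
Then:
No Solution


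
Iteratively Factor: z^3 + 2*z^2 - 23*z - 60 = (z - 5)*(z^2 + 7*z + 12) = (z - 5)*(z + 3)*(z + 4)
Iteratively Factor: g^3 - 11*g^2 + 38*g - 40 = (g - 4)*(g^2 - 7*g + 10) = (g - 4)*(g - 2)*(g - 5)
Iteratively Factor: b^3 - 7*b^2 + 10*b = (b - 2)*(b^2 - 5*b) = b*(b - 2)*(b - 5)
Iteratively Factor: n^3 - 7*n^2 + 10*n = (n)*(n^2 - 7*n + 10) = n*(n - 5)*(n - 2)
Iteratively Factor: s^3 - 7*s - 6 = (s + 1)*(s^2 - s - 6) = (s + 1)*(s + 2)*(s - 3)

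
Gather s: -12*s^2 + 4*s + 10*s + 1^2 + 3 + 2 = -12*s^2 + 14*s + 6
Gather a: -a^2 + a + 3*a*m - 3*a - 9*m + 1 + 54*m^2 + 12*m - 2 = -a^2 + a*(3*m - 2) + 54*m^2 + 3*m - 1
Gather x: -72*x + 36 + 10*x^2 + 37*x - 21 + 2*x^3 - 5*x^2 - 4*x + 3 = 2*x^3 + 5*x^2 - 39*x + 18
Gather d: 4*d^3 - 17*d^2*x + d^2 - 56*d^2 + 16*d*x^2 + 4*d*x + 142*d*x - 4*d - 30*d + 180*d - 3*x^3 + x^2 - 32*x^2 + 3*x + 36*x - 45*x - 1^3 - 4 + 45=4*d^3 + d^2*(-17*x - 55) + d*(16*x^2 + 146*x + 146) - 3*x^3 - 31*x^2 - 6*x + 40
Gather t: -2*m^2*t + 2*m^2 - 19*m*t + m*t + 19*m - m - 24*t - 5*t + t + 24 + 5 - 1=2*m^2 + 18*m + t*(-2*m^2 - 18*m - 28) + 28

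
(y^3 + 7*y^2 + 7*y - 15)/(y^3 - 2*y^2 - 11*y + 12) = (y + 5)/(y - 4)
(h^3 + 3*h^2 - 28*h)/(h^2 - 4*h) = h + 7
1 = 1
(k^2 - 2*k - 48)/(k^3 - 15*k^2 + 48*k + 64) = (k + 6)/(k^2 - 7*k - 8)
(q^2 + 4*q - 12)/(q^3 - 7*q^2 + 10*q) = (q + 6)/(q*(q - 5))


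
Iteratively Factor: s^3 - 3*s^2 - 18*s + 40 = (s - 2)*(s^2 - s - 20) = (s - 2)*(s + 4)*(s - 5)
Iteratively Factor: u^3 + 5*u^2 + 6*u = (u)*(u^2 + 5*u + 6) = u*(u + 3)*(u + 2)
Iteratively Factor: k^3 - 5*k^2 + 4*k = (k)*(k^2 - 5*k + 4) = k*(k - 1)*(k - 4)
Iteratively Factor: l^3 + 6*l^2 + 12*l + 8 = (l + 2)*(l^2 + 4*l + 4) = (l + 2)^2*(l + 2)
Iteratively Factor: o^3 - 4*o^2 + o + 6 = (o - 3)*(o^2 - o - 2) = (o - 3)*(o - 2)*(o + 1)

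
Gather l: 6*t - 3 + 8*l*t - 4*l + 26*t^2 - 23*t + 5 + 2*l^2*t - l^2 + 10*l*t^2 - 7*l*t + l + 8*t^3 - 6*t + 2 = l^2*(2*t - 1) + l*(10*t^2 + t - 3) + 8*t^3 + 26*t^2 - 23*t + 4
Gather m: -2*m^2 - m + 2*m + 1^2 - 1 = -2*m^2 + m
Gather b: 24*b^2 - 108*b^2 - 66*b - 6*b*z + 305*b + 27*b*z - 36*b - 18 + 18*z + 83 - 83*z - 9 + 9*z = -84*b^2 + b*(21*z + 203) - 56*z + 56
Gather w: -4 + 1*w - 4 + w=2*w - 8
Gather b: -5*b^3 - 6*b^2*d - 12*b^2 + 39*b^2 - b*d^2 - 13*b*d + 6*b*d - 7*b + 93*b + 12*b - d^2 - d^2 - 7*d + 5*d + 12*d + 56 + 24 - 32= -5*b^3 + b^2*(27 - 6*d) + b*(-d^2 - 7*d + 98) - 2*d^2 + 10*d + 48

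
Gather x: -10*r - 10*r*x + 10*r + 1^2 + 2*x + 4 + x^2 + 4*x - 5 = x^2 + x*(6 - 10*r)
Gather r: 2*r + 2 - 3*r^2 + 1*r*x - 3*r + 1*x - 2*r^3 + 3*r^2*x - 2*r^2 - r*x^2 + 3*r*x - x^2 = -2*r^3 + r^2*(3*x - 5) + r*(-x^2 + 4*x - 1) - x^2 + x + 2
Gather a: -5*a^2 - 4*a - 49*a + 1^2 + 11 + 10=-5*a^2 - 53*a + 22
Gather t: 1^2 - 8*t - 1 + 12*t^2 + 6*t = 12*t^2 - 2*t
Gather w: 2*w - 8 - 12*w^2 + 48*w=-12*w^2 + 50*w - 8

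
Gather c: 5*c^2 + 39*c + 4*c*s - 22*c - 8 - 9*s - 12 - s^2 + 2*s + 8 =5*c^2 + c*(4*s + 17) - s^2 - 7*s - 12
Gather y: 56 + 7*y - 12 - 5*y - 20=2*y + 24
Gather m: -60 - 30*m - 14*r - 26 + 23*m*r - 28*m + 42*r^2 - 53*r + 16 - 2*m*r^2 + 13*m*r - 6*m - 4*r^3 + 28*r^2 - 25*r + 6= m*(-2*r^2 + 36*r - 64) - 4*r^3 + 70*r^2 - 92*r - 64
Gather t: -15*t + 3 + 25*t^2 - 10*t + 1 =25*t^2 - 25*t + 4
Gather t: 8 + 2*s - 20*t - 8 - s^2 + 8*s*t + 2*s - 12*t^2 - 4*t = -s^2 + 4*s - 12*t^2 + t*(8*s - 24)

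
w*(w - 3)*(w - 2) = w^3 - 5*w^2 + 6*w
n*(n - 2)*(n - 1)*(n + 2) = n^4 - n^3 - 4*n^2 + 4*n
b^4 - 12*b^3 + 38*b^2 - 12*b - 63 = (b - 7)*(b - 3)^2*(b + 1)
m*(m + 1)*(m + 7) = m^3 + 8*m^2 + 7*m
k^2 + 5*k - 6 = (k - 1)*(k + 6)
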